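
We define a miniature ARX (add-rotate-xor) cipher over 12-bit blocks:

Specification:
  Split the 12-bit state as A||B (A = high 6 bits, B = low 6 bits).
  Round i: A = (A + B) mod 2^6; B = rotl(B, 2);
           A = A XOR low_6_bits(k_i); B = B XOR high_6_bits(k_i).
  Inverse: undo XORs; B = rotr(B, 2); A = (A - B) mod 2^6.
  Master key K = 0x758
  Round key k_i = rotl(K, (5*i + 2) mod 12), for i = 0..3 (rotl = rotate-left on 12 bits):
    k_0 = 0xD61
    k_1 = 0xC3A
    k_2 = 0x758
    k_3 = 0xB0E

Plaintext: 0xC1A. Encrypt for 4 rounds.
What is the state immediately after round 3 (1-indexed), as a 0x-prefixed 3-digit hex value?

s_0 = plaintext = 0xC1A
s_1 = Round(s_0, k_0) = 0xADC
s_2 = Round(s_1, k_1) = 0xF41
s_3 = Round(s_2, k_2) = 0x999
s_4 = Round(s_3, k_3) = 0xC49

0x999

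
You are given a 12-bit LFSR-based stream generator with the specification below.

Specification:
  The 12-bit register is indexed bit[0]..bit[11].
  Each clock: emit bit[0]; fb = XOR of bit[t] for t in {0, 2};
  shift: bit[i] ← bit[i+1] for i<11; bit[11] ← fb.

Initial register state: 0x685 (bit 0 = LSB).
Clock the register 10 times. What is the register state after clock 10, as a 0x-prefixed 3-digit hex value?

reg_0 = 0x685
clock 1: out=1, reg = 0x342
clock 2: out=0, reg = 0x1A1
clock 3: out=1, reg = 0x8D0
clock 4: out=0, reg = 0x468
clock 5: out=0, reg = 0x234
clock 6: out=0, reg = 0x91A
clock 7: out=0, reg = 0x48D
clock 8: out=1, reg = 0x246
clock 9: out=0, reg = 0x923
clock 10: out=1, reg = 0xC91

0xC91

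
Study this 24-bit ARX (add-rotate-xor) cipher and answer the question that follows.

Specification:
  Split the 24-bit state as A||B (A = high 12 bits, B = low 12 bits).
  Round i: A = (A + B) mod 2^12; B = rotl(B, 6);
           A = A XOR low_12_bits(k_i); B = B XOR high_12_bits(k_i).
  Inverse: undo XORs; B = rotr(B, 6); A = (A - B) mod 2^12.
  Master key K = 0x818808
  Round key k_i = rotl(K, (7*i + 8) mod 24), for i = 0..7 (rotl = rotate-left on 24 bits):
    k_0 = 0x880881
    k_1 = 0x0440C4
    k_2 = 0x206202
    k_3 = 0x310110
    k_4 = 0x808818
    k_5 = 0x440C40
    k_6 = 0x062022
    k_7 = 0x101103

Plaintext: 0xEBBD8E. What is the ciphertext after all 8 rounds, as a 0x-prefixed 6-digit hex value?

s_0 = plaintext = 0xEBBD8E
s_1 = Round(s_0, k_0) = 0x4C8B36
s_2 = Round(s_1, k_1) = 0xF3ADE8
s_3 = Round(s_2, k_2) = 0xF20831
s_4 = Round(s_3, k_3) = 0x641F70
s_5 = Round(s_4, k_4) = 0xDA9435
s_6 = Round(s_5, k_5) = 0xD9E910
s_7 = Round(s_6, k_6) = 0x68C446
s_8 = Round(s_7, k_7) = 0xBD1090

0xBD1090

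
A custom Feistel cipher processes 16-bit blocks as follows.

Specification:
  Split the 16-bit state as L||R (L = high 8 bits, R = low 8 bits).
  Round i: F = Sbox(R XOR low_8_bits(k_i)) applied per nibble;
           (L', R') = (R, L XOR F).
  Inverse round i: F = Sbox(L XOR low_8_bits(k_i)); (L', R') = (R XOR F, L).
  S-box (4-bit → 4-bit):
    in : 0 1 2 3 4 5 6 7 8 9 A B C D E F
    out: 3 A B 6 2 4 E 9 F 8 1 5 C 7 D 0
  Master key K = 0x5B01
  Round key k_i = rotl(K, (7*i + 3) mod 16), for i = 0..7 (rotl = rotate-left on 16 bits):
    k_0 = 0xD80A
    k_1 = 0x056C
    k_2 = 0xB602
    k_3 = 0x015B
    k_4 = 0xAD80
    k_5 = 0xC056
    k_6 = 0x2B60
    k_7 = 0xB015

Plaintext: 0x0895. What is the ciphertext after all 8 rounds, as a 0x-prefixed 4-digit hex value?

s_0 = plaintext = 0x0895
s_1 = Round(s_0, k_0) = 0x9588
s_2 = Round(s_1, k_1) = 0x8847
s_3 = Round(s_2, k_2) = 0x47AC
s_4 = Round(s_3, k_3) = 0xAC4E
s_5 = Round(s_4, k_4) = 0x4E61
s_6 = Round(s_5, k_5) = 0x6127
s_7 = Round(s_6, k_6) = 0x2748
s_8 = Round(s_7, k_7) = 0x4860

0x4860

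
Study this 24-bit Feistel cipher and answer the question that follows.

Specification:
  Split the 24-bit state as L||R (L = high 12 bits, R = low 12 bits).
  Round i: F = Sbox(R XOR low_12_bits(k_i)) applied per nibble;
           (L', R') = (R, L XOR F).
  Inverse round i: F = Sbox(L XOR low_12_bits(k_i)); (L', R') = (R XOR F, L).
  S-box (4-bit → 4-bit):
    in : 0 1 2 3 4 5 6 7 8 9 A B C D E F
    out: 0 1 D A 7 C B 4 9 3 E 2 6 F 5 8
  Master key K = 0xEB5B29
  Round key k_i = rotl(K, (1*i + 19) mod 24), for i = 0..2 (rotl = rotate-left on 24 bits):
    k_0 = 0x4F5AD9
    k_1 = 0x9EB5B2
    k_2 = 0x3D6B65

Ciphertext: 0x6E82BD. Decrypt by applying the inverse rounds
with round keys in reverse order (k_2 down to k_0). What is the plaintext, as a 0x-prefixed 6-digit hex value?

s_0 = ciphertext = 0x6E82BD
s_1 = InvRound(s_0, k_2) = 0xD226E8
s_2 = InvRound(s_1, k_1) = 0xFD8D22
s_3 = InvRound(s_2, k_0) = 0x123FD8

0x123FD8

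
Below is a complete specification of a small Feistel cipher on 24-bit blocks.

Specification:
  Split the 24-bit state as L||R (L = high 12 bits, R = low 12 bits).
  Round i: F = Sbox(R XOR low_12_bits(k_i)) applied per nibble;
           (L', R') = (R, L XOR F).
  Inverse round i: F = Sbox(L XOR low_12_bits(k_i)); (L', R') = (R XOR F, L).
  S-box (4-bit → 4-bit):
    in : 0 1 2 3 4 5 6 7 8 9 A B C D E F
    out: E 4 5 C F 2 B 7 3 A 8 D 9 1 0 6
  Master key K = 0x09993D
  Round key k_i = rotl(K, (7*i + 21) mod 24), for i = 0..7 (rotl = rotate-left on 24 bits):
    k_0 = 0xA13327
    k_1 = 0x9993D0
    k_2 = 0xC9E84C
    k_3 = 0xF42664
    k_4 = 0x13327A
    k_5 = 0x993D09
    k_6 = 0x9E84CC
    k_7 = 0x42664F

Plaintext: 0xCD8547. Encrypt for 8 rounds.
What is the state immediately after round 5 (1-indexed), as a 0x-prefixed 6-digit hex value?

0x5D55FE

s_0 = plaintext = 0xCD8547
s_1 = Round(s_0, k_0) = 0x547766
s_2 = Round(s_1, k_1) = 0x766A9C
s_3 = Round(s_2, k_2) = 0xA9C278
s_4 = Round(s_3, k_3) = 0x2785D5
s_5 = Round(s_4, k_4) = 0x5D55FE
s_6 = Round(s_5, k_5) = 0x5FE6B2
s_7 = Round(s_6, k_6) = 0x6B208E
s_8 = Round(s_7, k_7) = 0x08ED26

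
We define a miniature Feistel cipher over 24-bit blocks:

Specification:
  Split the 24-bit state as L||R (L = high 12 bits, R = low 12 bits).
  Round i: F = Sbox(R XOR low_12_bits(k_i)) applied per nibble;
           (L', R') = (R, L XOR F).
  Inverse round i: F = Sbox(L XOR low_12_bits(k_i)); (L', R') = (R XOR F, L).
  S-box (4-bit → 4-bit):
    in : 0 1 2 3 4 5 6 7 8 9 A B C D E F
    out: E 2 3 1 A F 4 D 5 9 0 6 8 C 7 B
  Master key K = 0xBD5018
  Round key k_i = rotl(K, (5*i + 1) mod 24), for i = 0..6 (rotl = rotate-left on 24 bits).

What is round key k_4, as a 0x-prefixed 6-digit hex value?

0x17AA03

K = 0xBD5018
k_0 = rotl(K, (5*0+1) mod 24) = rotl(K, 1) = 0x7AA031
k_1 = rotl(K, (5*1+1) mod 24) = rotl(K, 6) = 0x54062F
k_2 = rotl(K, (5*2+1) mod 24) = rotl(K, 11) = 0x80C5EA
k_3 = rotl(K, (5*3+1) mod 24) = rotl(K, 16) = 0x18BD50
k_4 = rotl(K, (5*4+1) mod 24) = rotl(K, 21) = 0x17AA03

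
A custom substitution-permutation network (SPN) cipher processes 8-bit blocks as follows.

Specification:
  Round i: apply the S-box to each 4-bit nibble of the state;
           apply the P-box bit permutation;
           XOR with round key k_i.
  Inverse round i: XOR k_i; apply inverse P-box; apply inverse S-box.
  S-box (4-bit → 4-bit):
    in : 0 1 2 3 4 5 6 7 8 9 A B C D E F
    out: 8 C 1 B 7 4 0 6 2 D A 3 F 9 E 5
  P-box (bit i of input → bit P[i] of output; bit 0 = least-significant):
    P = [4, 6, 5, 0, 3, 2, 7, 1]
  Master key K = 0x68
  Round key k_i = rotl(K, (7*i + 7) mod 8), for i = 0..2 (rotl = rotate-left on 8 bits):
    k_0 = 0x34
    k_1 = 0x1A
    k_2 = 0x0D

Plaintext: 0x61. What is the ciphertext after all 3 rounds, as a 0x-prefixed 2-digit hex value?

s_0 = plaintext = 0x61
s_1 = Round(s_0, k_0) = 0x15
s_2 = Round(s_1, k_1) = 0xB8
s_3 = Round(s_2, k_2) = 0x41

0x41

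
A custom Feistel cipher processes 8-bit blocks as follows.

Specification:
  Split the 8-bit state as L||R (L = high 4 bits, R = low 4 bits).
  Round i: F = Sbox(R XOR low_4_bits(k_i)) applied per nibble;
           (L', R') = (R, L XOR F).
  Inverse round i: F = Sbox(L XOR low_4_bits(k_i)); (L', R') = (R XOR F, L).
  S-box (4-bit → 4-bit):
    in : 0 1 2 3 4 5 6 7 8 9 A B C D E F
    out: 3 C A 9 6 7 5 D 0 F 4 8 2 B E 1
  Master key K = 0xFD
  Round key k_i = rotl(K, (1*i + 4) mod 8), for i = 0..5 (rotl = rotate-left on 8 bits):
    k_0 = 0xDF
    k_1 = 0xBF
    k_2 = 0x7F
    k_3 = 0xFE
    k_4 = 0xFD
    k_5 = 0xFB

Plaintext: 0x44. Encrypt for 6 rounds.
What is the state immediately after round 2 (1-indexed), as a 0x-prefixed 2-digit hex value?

s_0 = plaintext = 0x44
s_1 = Round(s_0, k_0) = 0x4C
s_2 = Round(s_1, k_1) = 0xCD
s_3 = Round(s_2, k_2) = 0xD6
s_4 = Round(s_3, k_3) = 0x6D
s_5 = Round(s_4, k_4) = 0xD5
s_6 = Round(s_5, k_5) = 0x53

0xCD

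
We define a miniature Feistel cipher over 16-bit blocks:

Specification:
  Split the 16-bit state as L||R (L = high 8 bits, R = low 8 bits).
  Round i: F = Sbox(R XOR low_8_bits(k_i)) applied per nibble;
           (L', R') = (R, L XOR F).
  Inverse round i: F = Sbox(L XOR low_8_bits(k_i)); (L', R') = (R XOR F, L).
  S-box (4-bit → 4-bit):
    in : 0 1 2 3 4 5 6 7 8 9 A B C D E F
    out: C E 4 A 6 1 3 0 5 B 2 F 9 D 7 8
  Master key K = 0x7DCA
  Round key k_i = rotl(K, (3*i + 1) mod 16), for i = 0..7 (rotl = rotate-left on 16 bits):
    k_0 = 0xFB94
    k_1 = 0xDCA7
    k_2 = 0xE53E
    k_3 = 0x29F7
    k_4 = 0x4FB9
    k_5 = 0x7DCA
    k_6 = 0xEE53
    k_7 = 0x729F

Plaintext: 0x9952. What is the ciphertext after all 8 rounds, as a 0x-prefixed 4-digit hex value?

0x9E2B

s_0 = plaintext = 0x9952
s_1 = Round(s_0, k_0) = 0x520A
s_2 = Round(s_1, k_1) = 0x0A7F
s_3 = Round(s_2, k_2) = 0x7F64
s_4 = Round(s_3, k_3) = 0x64C5
s_5 = Round(s_4, k_4) = 0xC56D
s_6 = Round(s_5, k_5) = 0x6DE5
s_7 = Round(s_6, k_6) = 0xE59E
s_8 = Round(s_7, k_7) = 0x9E2B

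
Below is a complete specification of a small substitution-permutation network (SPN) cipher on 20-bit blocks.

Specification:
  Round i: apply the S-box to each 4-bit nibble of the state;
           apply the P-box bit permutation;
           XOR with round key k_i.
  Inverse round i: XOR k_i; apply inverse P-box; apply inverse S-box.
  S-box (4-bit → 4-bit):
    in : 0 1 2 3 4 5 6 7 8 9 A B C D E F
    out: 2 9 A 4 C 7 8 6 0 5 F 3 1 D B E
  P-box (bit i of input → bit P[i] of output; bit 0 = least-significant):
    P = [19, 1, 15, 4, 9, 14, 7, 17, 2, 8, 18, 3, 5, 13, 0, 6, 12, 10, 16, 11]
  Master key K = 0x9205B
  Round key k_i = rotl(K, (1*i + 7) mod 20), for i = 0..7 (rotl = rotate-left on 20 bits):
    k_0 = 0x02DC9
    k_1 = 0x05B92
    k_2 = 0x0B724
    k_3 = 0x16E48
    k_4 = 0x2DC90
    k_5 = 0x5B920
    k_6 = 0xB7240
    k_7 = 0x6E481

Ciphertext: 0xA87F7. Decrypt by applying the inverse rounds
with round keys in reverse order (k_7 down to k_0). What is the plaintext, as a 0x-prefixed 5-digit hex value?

s_0 = ciphertext = 0xA87F7
s_1 = InvRound(s_0, k_7) = 0x8E5BE
s_2 = InvRound(s_1, k_6) = 0x51EDF
s_3 = InvRound(s_2, k_5) = 0x0AE9F
s_4 = InvRound(s_3, k_4) = 0xC71E0
s_5 = InvRound(s_4, k_3) = 0xACF9C
s_6 = InvRound(s_5, k_2) = 0x1B6F1
s_7 = InvRound(s_6, k_1) = 0xFA007
s_8 = InvRound(s_7, k_0) = 0xF6A45

0xF6A45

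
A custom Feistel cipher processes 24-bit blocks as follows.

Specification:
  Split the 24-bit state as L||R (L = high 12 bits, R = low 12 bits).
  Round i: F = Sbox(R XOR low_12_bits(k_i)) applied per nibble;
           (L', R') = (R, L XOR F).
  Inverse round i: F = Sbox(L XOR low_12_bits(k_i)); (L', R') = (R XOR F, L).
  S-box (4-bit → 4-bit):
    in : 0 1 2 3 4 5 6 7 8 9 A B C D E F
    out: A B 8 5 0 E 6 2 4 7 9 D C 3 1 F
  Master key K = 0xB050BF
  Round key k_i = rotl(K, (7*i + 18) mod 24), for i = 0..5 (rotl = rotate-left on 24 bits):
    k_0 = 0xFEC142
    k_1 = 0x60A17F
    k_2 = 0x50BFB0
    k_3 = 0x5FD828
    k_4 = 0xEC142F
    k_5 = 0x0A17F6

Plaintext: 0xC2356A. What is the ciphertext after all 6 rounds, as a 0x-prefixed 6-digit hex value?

s_0 = plaintext = 0xC2356A
s_1 = Round(s_0, k_0) = 0x56ACA7
s_2 = Round(s_1, k_1) = 0xCA765E
s_3 = Round(s_2, k_2) = 0x65EBB6
s_4 = Round(s_3, k_3) = 0xBB632F
s_5 = Round(s_4, k_4) = 0x32F91C
s_6 = Round(s_5, k_5) = 0x91C236

0x91C236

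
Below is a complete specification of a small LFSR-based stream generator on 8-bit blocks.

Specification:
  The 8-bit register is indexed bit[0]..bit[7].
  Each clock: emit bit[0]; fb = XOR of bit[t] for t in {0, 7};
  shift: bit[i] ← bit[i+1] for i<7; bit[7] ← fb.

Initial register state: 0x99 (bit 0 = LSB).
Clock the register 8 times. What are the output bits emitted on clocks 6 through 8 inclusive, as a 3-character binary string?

001

reg_0 = 0x99
clock 1: out=1, reg = 0x4C
clock 2: out=0, reg = 0x26
clock 3: out=0, reg = 0x13
clock 4: out=1, reg = 0x89
clock 5: out=1, reg = 0x44
clock 6: out=0, reg = 0x22
clock 7: out=0, reg = 0x11
clock 8: out=1, reg = 0x88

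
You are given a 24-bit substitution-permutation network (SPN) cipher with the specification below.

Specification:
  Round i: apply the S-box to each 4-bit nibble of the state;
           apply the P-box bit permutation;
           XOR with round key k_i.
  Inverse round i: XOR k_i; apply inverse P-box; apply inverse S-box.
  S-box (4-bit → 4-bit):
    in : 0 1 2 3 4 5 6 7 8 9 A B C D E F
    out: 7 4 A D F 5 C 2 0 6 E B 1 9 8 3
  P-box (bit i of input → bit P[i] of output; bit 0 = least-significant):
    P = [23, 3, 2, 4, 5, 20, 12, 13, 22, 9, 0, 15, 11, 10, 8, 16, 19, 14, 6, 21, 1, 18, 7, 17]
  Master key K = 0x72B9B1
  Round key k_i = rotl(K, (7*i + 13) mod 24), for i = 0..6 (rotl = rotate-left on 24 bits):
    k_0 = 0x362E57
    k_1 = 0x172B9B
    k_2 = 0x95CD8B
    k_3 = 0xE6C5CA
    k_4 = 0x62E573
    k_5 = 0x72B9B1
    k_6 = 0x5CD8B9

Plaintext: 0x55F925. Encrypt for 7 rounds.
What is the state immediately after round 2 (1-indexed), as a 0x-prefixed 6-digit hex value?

0xE13416

s_0 = plaintext = 0x55F925
s_1 = Round(s_0, k_0) = 0xAE0090
s_2 = Round(s_1, k_1) = 0xE13416
s_3 = Round(s_2, k_2) = 0xD656DE
s_4 = Round(s_3, k_3) = 0xC46CB9
s_5 = Round(s_4, k_4) = 0x1B841D
s_6 = Round(s_5, k_5) = 0x9A6B20
s_7 = Round(s_6, k_6) = 0xA93B75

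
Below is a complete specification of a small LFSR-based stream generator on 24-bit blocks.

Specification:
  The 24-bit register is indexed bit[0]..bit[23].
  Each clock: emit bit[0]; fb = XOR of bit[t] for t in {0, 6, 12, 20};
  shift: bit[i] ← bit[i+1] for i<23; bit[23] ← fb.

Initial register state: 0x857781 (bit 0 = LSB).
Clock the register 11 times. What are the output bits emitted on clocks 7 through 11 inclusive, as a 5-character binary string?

reg_0 = 0x857781
clock 1: out=1, reg = 0x42BBC0
clock 2: out=0, reg = 0x215DE0
clock 3: out=0, reg = 0x10AEF0
clock 4: out=0, reg = 0x085778
clock 5: out=0, reg = 0x042BBC
clock 6: out=0, reg = 0x0215DE
clock 7: out=0, reg = 0x010AEF
clock 8: out=1, reg = 0x008577
clock 9: out=1, reg = 0x0042BB
clock 10: out=1, reg = 0x80215D
clock 11: out=1, reg = 0x4010AE

01111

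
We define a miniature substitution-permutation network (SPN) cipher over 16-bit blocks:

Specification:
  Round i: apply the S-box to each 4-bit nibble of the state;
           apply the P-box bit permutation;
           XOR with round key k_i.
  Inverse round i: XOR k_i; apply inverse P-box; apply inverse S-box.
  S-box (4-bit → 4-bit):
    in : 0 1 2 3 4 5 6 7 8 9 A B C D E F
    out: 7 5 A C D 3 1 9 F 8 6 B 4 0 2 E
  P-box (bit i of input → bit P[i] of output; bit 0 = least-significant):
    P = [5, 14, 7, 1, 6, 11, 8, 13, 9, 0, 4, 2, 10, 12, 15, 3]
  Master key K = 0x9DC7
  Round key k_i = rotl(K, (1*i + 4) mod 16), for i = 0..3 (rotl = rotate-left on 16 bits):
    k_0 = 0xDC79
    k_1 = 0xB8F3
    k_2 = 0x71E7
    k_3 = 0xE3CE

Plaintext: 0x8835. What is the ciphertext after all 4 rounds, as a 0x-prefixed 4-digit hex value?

s_0 = plaintext = 0x8835
s_1 = Round(s_0, k_0) = 0x2B44
s_2 = Round(s_1, k_1) = 0x8B1C
s_3 = Round(s_2, k_2) = 0xE62A
s_4 = Round(s_3, k_3) = 0x994E

0x994E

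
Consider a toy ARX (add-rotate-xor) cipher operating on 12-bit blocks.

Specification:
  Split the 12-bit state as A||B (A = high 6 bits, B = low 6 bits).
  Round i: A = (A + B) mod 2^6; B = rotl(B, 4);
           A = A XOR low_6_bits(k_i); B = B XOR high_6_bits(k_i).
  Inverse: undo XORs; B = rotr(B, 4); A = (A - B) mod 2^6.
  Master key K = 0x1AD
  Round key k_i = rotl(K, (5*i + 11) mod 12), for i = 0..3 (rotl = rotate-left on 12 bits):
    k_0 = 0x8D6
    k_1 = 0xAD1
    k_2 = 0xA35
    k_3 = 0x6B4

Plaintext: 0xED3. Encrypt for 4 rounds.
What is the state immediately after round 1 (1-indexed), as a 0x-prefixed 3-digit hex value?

0x617

s_0 = plaintext = 0xED3
s_1 = Round(s_0, k_0) = 0x617
s_2 = Round(s_1, k_1) = 0xF9E
s_3 = Round(s_2, k_2) = 0xA4F
s_4 = Round(s_3, k_3) = 0x329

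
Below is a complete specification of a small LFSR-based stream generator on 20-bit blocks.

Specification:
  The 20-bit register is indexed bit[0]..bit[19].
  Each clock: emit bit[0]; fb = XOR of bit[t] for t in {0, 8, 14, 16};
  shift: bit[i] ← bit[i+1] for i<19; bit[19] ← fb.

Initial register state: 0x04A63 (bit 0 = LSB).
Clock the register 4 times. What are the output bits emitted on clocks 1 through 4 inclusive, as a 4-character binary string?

reg_0 = 0x04A63
clock 1: out=1, reg = 0x02531
clock 2: out=1, reg = 0x01298
clock 3: out=0, reg = 0x0094C
clock 4: out=0, reg = 0x804A6

1100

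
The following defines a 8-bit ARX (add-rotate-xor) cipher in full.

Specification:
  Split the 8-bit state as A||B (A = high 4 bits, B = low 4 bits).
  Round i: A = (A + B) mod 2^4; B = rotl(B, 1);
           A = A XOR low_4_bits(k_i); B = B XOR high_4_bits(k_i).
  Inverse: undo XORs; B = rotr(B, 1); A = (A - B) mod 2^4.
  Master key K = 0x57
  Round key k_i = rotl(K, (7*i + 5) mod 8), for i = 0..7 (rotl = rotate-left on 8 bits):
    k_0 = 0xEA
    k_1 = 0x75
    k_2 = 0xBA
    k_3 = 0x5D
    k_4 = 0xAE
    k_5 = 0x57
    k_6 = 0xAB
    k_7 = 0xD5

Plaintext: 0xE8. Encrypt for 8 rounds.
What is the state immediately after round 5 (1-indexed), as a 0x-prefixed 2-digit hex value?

0x5A

s_0 = plaintext = 0xE8
s_1 = Round(s_0, k_0) = 0xCF
s_2 = Round(s_1, k_1) = 0xE8
s_3 = Round(s_2, k_2) = 0xCA
s_4 = Round(s_3, k_3) = 0xB0
s_5 = Round(s_4, k_4) = 0x5A
s_6 = Round(s_5, k_5) = 0x80
s_7 = Round(s_6, k_6) = 0x3A
s_8 = Round(s_7, k_7) = 0x88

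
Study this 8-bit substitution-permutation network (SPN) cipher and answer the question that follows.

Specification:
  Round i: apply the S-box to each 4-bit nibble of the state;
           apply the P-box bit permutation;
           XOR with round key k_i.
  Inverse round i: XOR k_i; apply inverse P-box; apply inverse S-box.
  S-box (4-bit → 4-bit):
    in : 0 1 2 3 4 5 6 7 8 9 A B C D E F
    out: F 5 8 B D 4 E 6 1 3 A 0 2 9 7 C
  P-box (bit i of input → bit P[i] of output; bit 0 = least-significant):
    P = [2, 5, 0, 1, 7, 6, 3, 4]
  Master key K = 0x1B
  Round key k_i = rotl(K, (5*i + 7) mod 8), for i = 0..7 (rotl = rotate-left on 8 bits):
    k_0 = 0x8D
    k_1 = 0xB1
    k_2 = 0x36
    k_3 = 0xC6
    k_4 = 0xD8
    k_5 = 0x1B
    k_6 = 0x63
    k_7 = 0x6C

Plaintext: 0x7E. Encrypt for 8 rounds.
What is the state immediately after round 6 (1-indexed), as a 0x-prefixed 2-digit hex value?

s_0 = plaintext = 0x7E
s_1 = Round(s_0, k_0) = 0xE0
s_2 = Round(s_1, k_1) = 0x5E
s_3 = Round(s_2, k_2) = 0x1B
s_4 = Round(s_3, k_3) = 0x4E
s_5 = Round(s_4, k_4) = 0x65
s_6 = Round(s_5, k_5) = 0x42
s_7 = Round(s_6, k_6) = 0xF9
s_8 = Round(s_7, k_7) = 0x50

0x42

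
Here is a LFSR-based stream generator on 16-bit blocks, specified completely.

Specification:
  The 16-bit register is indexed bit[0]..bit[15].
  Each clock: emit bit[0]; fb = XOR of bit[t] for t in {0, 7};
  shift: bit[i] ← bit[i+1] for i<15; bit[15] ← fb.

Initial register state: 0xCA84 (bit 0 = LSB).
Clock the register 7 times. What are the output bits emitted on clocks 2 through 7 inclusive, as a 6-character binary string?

010000

reg_0 = 0xCA84
clock 1: out=0, reg = 0xE542
clock 2: out=0, reg = 0x72A1
clock 3: out=1, reg = 0x3950
clock 4: out=0, reg = 0x1CA8
clock 5: out=0, reg = 0x8E54
clock 6: out=0, reg = 0x472A
clock 7: out=0, reg = 0x2395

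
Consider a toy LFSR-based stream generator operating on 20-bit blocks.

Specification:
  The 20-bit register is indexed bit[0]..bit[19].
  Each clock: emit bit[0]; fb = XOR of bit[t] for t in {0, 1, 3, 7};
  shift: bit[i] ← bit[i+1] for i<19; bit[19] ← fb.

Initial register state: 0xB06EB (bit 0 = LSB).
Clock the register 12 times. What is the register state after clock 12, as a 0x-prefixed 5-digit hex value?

reg_0 = 0xB06EB
clock 1: out=1, reg = 0x58375
clock 2: out=1, reg = 0xAC1BA
clock 3: out=0, reg = 0xD60DD
clock 4: out=1, reg = 0xEB06E
clock 5: out=0, reg = 0x75837
clock 6: out=1, reg = 0x3AC1B
clock 7: out=1, reg = 0x9D60D
clock 8: out=1, reg = 0x4EB06
clock 9: out=0, reg = 0xA7583
clock 10: out=1, reg = 0xD3AC1
clock 11: out=1, reg = 0x69D60
clock 12: out=0, reg = 0x34EB0

0x34EB0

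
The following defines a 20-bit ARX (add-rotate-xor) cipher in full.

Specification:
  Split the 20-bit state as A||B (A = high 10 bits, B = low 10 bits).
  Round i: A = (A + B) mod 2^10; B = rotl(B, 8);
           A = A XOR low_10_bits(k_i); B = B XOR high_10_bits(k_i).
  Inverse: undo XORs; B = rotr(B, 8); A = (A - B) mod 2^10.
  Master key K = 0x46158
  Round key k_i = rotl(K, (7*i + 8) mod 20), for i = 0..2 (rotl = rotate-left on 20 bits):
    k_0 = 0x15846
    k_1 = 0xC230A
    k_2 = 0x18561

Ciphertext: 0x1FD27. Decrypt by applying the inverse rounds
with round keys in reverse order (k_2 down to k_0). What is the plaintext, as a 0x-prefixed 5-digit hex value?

0x93C40

s_0 = ciphertext = 0x1FD27
s_1 = InvRound(s_0, k_2) = 0x01519
s_2 = InvRound(s_1, k_1) = 0xB2446
s_3 = InvRound(s_2, k_0) = 0x93C40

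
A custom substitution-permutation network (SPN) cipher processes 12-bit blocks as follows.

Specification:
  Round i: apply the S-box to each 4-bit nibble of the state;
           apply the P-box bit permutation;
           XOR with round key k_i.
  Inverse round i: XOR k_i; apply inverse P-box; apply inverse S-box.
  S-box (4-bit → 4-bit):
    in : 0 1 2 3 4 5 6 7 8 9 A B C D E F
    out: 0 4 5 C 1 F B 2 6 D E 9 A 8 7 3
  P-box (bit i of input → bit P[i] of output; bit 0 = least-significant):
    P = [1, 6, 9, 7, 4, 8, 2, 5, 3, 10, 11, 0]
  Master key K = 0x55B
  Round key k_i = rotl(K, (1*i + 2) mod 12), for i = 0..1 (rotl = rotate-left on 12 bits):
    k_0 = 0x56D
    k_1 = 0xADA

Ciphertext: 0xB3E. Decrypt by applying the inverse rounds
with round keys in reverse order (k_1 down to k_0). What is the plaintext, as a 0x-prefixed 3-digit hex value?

0xC7C

s_0 = ciphertext = 0xB3E
s_1 = InvRound(s_0, k_1) = 0x0AC
s_2 = InvRound(s_1, k_0) = 0xC7C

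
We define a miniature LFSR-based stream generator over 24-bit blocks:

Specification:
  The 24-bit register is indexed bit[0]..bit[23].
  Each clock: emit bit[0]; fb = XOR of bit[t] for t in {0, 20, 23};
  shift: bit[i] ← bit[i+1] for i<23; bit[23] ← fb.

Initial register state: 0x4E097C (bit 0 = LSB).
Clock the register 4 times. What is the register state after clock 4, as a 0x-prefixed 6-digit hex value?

reg_0 = 0x4E097C
clock 1: out=0, reg = 0x2704BE
clock 2: out=0, reg = 0x13825F
clock 3: out=1, reg = 0x09C12F
clock 4: out=1, reg = 0x84E097

0x84E097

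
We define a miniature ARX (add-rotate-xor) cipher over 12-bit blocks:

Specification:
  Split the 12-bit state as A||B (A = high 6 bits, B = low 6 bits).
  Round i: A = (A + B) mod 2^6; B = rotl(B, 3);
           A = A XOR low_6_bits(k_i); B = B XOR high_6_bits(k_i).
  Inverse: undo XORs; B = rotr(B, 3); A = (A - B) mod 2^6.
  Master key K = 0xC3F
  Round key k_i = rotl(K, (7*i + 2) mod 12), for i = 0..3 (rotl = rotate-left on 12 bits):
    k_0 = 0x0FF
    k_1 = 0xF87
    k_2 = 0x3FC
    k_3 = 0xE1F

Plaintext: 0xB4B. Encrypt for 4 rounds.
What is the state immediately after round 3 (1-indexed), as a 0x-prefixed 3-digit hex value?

0xBE2

s_0 = plaintext = 0xB4B
s_1 = Round(s_0, k_0) = 0x1DA
s_2 = Round(s_1, k_1) = 0x9AD
s_3 = Round(s_2, k_2) = 0xBE2
s_4 = Round(s_3, k_3) = 0x3AC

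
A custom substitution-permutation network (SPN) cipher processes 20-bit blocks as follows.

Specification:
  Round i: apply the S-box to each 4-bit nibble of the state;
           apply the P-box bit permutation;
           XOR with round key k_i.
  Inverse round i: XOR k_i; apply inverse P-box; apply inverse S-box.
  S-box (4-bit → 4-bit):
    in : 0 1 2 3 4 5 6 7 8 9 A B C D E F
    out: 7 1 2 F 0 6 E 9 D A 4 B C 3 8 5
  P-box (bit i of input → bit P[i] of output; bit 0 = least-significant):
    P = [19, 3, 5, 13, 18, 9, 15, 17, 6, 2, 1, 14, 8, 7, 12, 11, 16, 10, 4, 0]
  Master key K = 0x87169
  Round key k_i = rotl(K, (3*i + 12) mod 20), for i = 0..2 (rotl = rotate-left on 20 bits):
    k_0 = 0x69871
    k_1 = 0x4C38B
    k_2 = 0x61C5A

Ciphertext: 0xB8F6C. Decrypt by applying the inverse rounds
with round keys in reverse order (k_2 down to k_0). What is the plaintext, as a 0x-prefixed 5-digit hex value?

0x1936F

s_0 = ciphertext = 0xB8F6C
s_1 = InvRound(s_0, k_2) = 0xFF50F
s_2 = InvRound(s_1, k_1) = 0xD5297
s_3 = InvRound(s_2, k_0) = 0x1936F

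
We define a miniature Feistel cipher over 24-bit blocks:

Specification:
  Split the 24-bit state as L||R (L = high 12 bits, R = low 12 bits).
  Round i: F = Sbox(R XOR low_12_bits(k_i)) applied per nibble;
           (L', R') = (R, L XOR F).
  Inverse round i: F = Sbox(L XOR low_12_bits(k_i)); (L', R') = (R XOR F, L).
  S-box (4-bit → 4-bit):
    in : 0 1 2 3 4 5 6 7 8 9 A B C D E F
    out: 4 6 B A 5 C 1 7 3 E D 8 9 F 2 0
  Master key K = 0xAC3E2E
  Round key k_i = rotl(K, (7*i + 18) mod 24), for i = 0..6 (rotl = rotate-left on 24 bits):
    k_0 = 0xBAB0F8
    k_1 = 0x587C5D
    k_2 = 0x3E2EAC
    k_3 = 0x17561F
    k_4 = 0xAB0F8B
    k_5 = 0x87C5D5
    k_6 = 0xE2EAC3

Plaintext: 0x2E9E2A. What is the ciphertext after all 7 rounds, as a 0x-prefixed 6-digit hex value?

s_0 = plaintext = 0x2E9E2A
s_1 = Round(s_0, k_0) = 0xE2A012
s_2 = Round(s_1, k_1) = 0x01277A
s_3 = Round(s_2, k_2) = 0x77AEE3
s_4 = Round(s_3, k_3) = 0xEE3473
s_5 = Round(s_4, k_4) = 0x4736E0
s_6 = Round(s_5, k_5) = 0x6E0EDF
s_7 = Round(s_6, k_6) = 0xEDF389

0xEDF389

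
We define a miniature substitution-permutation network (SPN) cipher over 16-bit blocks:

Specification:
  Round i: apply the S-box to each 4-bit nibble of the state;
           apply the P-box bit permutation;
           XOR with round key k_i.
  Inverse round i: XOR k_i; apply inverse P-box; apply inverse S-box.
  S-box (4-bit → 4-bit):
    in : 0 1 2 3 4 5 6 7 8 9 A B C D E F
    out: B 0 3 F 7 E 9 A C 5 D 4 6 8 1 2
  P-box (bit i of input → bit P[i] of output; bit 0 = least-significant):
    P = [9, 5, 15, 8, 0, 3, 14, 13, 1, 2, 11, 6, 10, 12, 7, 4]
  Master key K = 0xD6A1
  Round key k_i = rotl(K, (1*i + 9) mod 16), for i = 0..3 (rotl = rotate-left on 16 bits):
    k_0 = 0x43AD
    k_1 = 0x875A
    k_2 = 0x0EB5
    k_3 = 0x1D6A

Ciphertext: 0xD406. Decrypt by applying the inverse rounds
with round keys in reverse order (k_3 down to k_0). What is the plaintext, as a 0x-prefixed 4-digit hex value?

s_0 = ciphertext = 0xD406
s_1 = InvRound(s_0, k_3) = 0x15C5
s_2 = InvRound(s_1, k_2) = 0x7810
s_3 = InvRound(s_2, k_1) = 0x2A5A
s_4 = InvRound(s_3, k_0) = 0x83A7

0x83A7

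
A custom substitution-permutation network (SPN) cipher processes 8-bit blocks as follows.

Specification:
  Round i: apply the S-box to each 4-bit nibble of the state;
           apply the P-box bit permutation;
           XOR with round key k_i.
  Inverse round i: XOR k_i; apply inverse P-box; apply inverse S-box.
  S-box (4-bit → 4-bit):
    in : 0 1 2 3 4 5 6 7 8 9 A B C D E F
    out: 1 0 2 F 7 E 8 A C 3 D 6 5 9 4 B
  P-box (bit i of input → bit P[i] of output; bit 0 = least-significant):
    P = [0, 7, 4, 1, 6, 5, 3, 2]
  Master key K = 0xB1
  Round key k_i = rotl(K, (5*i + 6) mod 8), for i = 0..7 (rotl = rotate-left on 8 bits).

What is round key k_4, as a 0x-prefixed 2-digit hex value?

0xC6

K = 0xB1
k_0 = rotl(K, (5*0+6) mod 8) = rotl(K, 6) = 0x6C
k_1 = rotl(K, (5*1+6) mod 8) = rotl(K, 3) = 0x8D
k_2 = rotl(K, (5*2+6) mod 8) = rotl(K, 0) = 0xB1
k_3 = rotl(K, (5*3+6) mod 8) = rotl(K, 5) = 0x36
k_4 = rotl(K, (5*4+6) mod 8) = rotl(K, 2) = 0xC6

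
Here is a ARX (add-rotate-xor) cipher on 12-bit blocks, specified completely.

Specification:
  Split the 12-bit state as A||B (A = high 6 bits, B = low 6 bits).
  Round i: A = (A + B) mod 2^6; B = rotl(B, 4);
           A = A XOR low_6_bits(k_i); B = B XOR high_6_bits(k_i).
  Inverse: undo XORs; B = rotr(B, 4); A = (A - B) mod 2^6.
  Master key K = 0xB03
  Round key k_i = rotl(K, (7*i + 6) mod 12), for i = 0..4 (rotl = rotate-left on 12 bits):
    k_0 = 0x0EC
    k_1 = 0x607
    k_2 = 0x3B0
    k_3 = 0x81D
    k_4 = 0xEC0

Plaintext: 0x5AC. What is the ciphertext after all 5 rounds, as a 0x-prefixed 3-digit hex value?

0xA11

s_0 = plaintext = 0x5AC
s_1 = Round(s_0, k_0) = 0xB88
s_2 = Round(s_1, k_1) = 0xC5A
s_3 = Round(s_2, k_2) = 0xEE8
s_4 = Round(s_3, k_3) = 0xFAA
s_5 = Round(s_4, k_4) = 0xA11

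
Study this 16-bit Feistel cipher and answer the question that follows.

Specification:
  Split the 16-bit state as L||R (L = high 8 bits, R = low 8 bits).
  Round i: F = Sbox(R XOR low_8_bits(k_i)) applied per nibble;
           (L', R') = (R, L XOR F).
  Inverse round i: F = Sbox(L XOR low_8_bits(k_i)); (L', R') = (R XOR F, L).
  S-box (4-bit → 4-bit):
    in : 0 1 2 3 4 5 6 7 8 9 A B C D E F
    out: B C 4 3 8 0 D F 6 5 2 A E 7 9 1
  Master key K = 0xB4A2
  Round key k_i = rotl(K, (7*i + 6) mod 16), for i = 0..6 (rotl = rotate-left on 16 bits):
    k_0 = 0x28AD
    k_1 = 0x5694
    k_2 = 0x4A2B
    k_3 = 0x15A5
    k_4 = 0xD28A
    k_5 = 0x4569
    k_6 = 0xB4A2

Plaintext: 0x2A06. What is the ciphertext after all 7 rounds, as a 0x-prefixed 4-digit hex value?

s_0 = plaintext = 0x2A06
s_1 = Round(s_0, k_0) = 0x0600
s_2 = Round(s_1, k_1) = 0x005E
s_3 = Round(s_2, k_2) = 0x5EF0
s_4 = Round(s_3, k_3) = 0xF05E
s_5 = Round(s_4, k_4) = 0x5E88
s_6 = Round(s_5, k_5) = 0x88C2
s_7 = Round(s_6, k_6) = 0xC253

0xC253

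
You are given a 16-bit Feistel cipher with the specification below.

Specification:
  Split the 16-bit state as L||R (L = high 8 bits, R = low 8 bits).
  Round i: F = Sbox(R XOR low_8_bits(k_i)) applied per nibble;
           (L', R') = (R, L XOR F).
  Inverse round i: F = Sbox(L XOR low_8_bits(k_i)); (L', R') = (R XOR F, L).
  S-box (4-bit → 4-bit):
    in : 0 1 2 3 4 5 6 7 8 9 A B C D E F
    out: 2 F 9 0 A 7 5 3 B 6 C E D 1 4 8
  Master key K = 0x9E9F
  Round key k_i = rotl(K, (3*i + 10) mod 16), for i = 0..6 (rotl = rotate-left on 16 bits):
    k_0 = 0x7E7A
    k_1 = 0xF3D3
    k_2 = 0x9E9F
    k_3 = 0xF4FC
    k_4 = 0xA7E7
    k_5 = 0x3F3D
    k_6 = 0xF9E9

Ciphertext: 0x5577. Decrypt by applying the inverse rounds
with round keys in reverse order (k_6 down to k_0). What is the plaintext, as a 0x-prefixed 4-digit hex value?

s_0 = ciphertext = 0x5577
s_1 = InvRound(s_0, k_6) = 0x9A55
s_2 = InvRound(s_1, k_5) = 0x969A
s_3 = InvRound(s_2, k_4) = 0xA596
s_4 = InvRound(s_3, k_3) = 0xE0A5
s_5 = InvRound(s_4, k_2) = 0x9DE0
s_6 = InvRound(s_5, k_1) = 0x449D
s_7 = InvRound(s_6, k_0) = 0x9944

0x9944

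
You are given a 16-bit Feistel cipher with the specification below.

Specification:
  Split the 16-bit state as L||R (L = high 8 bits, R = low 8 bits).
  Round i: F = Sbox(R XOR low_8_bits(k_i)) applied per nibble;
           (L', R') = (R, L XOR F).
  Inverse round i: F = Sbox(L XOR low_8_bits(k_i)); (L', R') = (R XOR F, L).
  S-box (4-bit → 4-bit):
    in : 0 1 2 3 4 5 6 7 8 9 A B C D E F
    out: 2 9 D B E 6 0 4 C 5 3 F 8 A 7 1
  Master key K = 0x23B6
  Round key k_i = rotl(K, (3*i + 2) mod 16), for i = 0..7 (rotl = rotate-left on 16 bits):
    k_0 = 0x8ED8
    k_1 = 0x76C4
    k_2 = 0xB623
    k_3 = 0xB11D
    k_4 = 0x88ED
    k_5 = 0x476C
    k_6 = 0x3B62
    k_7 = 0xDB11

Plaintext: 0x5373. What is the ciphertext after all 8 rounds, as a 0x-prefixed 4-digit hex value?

0xC2E9

s_0 = plaintext = 0x5373
s_1 = Round(s_0, k_0) = 0x736C
s_2 = Round(s_1, k_1) = 0x6C4F
s_3 = Round(s_2, k_2) = 0x4F64
s_4 = Round(s_3, k_3) = 0x640A
s_5 = Round(s_4, k_4) = 0x0A10
s_6 = Round(s_5, k_5) = 0x1042
s_7 = Round(s_6, k_6) = 0x42C2
s_8 = Round(s_7, k_7) = 0xC2E9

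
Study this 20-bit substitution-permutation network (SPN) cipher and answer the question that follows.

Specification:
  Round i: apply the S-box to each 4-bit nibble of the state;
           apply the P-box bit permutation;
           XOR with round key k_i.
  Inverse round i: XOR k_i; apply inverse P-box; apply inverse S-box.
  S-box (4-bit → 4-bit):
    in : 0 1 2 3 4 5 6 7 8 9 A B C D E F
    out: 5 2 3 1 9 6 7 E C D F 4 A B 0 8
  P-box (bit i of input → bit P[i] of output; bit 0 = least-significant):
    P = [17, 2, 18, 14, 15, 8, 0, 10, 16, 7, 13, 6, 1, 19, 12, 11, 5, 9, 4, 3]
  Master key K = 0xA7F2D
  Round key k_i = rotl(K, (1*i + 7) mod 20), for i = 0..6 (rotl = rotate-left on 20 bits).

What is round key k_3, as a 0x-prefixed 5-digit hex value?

0xCB69F

K = 0xA7F2D
k_0 = rotl(K, (1*0+7) mod 20) = rotl(K, 7) = 0xF96D3
k_1 = rotl(K, (1*1+7) mod 20) = rotl(K, 8) = 0xF2DA7
k_2 = rotl(K, (1*2+7) mod 20) = rotl(K, 9) = 0xE5B4F
k_3 = rotl(K, (1*3+7) mod 20) = rotl(K, 10) = 0xCB69F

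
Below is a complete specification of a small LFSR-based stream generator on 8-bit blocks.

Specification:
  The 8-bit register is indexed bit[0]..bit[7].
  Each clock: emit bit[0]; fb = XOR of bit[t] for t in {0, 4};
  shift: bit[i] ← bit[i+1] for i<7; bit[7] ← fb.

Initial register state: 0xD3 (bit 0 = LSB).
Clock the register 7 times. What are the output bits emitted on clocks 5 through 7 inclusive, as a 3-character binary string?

101

reg_0 = 0xD3
clock 1: out=1, reg = 0x69
clock 2: out=1, reg = 0xB4
clock 3: out=0, reg = 0xDA
clock 4: out=0, reg = 0xED
clock 5: out=1, reg = 0xF6
clock 6: out=0, reg = 0xFB
clock 7: out=1, reg = 0x7D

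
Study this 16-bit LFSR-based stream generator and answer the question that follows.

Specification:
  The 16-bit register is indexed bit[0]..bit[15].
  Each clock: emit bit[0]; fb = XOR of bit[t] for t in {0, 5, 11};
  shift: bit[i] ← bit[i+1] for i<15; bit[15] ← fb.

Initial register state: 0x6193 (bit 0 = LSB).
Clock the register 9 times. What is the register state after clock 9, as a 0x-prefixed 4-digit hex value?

reg_0 = 0x6193
clock 1: out=1, reg = 0xB0C9
clock 2: out=1, reg = 0xD864
clock 3: out=0, reg = 0x6C32
clock 4: out=0, reg = 0x3619
clock 5: out=1, reg = 0x9B0C
clock 6: out=0, reg = 0xCD86
clock 7: out=0, reg = 0xE6C3
clock 8: out=1, reg = 0xF361
clock 9: out=1, reg = 0x79B0

0x79B0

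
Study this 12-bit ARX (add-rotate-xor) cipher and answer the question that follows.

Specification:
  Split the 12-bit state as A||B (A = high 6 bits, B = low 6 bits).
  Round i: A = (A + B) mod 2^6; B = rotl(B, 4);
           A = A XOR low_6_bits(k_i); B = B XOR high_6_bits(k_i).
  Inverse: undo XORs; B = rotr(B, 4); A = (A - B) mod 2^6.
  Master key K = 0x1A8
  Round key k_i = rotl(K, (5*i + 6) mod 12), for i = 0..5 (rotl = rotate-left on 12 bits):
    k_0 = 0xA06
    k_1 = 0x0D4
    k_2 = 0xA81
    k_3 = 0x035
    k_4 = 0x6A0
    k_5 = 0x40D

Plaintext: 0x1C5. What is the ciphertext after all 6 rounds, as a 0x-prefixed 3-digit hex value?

s_0 = plaintext = 0x1C5
s_1 = Round(s_0, k_0) = 0x2B9
s_2 = Round(s_1, k_1) = 0x5DD
s_3 = Round(s_2, k_2) = 0xD7D
s_4 = Round(s_3, k_3) = 0x1DF
s_5 = Round(s_4, k_4) = 0x1AD
s_6 = Round(s_5, k_5) = 0xF8B

0xF8B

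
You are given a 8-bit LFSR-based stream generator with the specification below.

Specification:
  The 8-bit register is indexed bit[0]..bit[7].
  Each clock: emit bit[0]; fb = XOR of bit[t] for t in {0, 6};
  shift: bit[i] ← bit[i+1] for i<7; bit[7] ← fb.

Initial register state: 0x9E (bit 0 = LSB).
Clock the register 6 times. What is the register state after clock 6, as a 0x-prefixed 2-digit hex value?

0xB2

reg_0 = 0x9E
clock 1: out=0, reg = 0x4F
clock 2: out=1, reg = 0x27
clock 3: out=1, reg = 0x93
clock 4: out=1, reg = 0xC9
clock 5: out=1, reg = 0x64
clock 6: out=0, reg = 0xB2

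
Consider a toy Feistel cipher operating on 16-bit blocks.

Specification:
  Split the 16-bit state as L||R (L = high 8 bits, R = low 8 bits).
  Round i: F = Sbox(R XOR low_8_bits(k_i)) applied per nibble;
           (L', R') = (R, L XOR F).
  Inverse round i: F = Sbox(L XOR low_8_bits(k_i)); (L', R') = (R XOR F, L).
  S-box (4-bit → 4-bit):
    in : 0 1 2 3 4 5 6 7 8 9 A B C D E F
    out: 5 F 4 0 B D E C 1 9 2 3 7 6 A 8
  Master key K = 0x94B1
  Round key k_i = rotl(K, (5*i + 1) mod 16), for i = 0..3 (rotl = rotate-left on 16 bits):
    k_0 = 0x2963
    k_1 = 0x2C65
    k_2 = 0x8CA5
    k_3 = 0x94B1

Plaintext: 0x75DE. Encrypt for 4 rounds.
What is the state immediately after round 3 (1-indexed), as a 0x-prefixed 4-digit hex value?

0x904E

s_0 = plaintext = 0x75DE
s_1 = Round(s_0, k_0) = 0xDE43
s_2 = Round(s_1, k_1) = 0x4390
s_3 = Round(s_2, k_2) = 0x904E
s_4 = Round(s_3, k_3) = 0x4E18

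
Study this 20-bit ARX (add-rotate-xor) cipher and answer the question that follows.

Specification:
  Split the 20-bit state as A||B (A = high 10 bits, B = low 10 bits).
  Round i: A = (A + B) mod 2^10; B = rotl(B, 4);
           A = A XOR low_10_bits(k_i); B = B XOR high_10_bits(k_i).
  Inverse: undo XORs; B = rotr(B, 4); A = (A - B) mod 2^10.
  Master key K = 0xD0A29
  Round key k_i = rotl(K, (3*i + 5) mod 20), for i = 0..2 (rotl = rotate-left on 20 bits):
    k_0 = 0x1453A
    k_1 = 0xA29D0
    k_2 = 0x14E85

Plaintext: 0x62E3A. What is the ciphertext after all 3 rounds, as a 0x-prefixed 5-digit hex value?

s_0 = plaintext = 0x62E3A
s_1 = Round(s_0, k_0) = 0xBFFF9
s_2 = Round(s_1, k_1) = 0xCA115
s_3 = Round(s_2, k_2) = 0xAE107

0xAE107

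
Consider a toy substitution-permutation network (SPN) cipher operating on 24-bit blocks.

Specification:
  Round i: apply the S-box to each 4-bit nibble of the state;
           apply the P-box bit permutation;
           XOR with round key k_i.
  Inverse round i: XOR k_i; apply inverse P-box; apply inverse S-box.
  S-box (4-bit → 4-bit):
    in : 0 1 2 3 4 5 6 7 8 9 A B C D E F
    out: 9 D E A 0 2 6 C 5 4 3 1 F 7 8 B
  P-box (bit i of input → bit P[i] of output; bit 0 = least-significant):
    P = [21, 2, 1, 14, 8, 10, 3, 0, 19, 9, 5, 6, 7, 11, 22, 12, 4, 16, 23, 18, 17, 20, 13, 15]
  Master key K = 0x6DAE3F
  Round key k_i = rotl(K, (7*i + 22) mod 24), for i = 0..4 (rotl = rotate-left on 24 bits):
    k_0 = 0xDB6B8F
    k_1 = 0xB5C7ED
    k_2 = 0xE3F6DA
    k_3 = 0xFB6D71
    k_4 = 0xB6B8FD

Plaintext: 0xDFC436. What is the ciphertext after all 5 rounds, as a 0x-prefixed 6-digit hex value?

s_0 = plaintext = 0xDFC436
s_1 = Round(s_0, k_0) = 0x8C5718
s_2 = Round(s_1, k_1) = 0x12EE96
s_3 = Round(s_2, k_2) = 0x644694
s_4 = Round(s_3, k_3) = 0xEB4F59
s_5 = Round(s_4, k_4) = 0xBE3EAF

0xBE3EAF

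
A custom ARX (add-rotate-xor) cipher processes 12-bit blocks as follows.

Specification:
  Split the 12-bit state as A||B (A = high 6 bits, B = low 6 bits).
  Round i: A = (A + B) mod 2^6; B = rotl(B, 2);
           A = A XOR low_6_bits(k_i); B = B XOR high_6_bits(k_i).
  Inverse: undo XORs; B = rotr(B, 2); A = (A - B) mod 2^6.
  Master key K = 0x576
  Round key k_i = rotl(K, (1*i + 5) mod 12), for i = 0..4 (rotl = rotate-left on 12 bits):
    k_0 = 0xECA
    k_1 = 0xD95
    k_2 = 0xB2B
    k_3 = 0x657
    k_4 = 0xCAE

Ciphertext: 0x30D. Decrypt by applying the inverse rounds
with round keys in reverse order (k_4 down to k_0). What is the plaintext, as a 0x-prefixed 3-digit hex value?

s_0 = ciphertext = 0x30D
s_1 = InvRound(s_0, k_4) = 0x8FF
s_2 = InvRound(s_1, k_3) = 0x2E9
s_3 = InvRound(s_2, k_2) = 0x3D1
s_4 = InvRound(s_3, k_1) = 0x879
s_5 = InvRound(s_4, k_0) = 0x2E0

0x2E0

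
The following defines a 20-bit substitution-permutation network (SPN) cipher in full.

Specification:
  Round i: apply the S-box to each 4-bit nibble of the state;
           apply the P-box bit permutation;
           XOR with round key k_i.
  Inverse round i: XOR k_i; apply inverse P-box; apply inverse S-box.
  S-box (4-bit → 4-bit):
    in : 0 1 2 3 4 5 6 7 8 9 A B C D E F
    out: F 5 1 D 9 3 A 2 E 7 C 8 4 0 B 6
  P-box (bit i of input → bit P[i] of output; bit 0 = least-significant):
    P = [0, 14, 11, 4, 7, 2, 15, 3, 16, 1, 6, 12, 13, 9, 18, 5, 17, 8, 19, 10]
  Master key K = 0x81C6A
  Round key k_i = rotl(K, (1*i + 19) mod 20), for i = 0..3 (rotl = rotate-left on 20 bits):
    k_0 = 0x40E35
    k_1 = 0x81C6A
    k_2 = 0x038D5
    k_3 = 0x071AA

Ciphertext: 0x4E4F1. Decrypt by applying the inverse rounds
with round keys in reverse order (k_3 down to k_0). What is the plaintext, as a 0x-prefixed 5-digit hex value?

s_0 = ciphertext = 0x4E4F1
s_1 = InvRound(s_0, k_3) = 0x6C8A4
s_2 = InvRound(s_1, k_2) = 0x23ACE
s_3 = InvRound(s_2, k_1) = 0x3ED5D
s_4 = InvRound(s_3, k_0) = 0x501A7

0x501A7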